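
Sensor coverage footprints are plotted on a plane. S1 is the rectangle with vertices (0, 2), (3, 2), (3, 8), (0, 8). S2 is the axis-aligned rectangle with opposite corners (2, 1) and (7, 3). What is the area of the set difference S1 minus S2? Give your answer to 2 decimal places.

17.00

|S1∩S2|: x∈[2,3], y∈[2,3] → 1·1 = 1.
|S1| = 18.
|S1 ∖ S2| = |S1| − |S1∩S2| = 18 − 1 = 17.00.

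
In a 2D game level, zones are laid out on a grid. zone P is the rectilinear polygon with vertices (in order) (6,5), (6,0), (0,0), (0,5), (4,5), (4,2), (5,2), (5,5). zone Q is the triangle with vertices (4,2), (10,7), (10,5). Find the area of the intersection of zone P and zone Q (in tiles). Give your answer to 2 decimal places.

0.50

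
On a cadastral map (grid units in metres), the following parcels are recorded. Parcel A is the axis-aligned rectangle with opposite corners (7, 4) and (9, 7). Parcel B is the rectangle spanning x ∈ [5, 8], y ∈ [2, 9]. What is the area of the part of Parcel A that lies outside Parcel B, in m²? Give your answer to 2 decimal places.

|Parcel A∩Parcel B|: x∈[7,8], y∈[4,7] → 1·3 = 3.
|Parcel A| = 6.
|Parcel A ∖ Parcel B| = |Parcel A| − |Parcel A∩Parcel B| = 6 − 3 = 3.00.

3.00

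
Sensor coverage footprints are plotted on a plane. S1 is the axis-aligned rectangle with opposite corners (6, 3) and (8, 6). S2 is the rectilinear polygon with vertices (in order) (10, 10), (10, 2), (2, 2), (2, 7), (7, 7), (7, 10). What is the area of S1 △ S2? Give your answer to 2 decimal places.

|S1| = 6, |S2| = 49, |S1∩S2| = 6.
|S1 △ S2| = |S1| + |S2| − 2·|S1∩S2| = 6 + 49 − 12 = 43.00.

43.00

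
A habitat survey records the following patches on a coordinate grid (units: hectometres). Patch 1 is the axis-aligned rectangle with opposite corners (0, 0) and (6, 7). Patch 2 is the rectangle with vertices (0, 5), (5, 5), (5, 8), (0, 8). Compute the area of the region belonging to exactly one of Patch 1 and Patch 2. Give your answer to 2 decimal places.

|Patch 1∩Patch 2|: x∈[0,5], y∈[5,7] → 5·2 = 10.
|Patch 1 △ Patch 2| = |Patch 1| + |Patch 2| − 2·|Patch 1∩Patch 2| = 42 + 15 − 20 = 37.00.

37.00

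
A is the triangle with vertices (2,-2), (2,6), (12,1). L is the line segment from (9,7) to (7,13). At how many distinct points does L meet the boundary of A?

The segment lies entirely outside A and never meets its boundary.

0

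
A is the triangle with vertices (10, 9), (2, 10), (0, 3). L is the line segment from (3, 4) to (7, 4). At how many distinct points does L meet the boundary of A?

0

The segment lies entirely outside A and never meets its boundary.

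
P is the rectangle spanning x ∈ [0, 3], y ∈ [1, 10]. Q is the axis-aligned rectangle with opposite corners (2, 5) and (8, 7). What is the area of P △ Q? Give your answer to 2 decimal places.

35.00

|P∩Q|: x∈[2,3], y∈[5,7] → 1·2 = 2.
|P △ Q| = |P| + |Q| − 2·|P∩Q| = 27 + 12 − 4 = 35.00.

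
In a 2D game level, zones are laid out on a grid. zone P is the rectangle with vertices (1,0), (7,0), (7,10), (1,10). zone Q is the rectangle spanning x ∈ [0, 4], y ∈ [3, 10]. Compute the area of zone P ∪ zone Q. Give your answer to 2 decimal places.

By inclusion–exclusion:
Individual areas: |zone P| = 60, |zone Q| = 28.
|zone P∩zone Q|: x∈[1,4], y∈[3,10] → 3·7 = 21.
|zone P ∪ zone Q| = 88 − 21 = 67.00.

67.00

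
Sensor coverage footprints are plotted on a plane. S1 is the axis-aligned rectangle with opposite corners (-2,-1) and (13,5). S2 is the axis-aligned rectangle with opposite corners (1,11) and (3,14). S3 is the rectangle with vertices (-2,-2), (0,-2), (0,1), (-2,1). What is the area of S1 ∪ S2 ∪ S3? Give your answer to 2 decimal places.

By inclusion–exclusion:
Individual areas: |S1| = 90, |S2| = 6, |S3| = 6.
|S1∩S2| = 0 (no overlap).
|S1∩S3|: x∈[-2,0], y∈[-1,1] → 2·2 = 4.
|S2∩S3| = 0 (no overlap).
|S1∩S2∩S3| = 0.
|S1 ∪ S2 ∪ S3| = 102 − 4 + 0 = 98.00.

98.00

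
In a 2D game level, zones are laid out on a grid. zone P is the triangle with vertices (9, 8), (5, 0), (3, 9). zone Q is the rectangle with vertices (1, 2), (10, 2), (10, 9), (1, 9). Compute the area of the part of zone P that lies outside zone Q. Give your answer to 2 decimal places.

1.44

|zone P| = 26, |zone P∩zone Q| = 24.5556.
|zone P ∖ zone Q| = |zone P| − |zone P∩zone Q| = 26 − 24.5556 = 1.44.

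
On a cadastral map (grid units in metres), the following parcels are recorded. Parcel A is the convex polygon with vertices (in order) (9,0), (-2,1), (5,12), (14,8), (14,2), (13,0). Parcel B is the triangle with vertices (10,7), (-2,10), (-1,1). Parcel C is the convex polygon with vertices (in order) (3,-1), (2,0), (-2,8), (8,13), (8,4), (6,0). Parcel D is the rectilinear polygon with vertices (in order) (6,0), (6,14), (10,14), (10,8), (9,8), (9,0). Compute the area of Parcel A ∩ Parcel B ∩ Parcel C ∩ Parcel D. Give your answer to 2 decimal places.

4.77

The intersection is the polygon with vertices (8,5.909), (6,4.818), (6,8), (8,7.5).
By the shoelace formula its area is 4.77.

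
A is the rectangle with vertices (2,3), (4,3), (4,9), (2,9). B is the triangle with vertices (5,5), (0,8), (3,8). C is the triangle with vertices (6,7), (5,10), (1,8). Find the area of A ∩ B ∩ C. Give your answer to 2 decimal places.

The intersection is the polygon with vertices (2,8), (3,8), (3.308,7.538), (2,7.8).
By the shoelace formula its area is 0.36.

0.36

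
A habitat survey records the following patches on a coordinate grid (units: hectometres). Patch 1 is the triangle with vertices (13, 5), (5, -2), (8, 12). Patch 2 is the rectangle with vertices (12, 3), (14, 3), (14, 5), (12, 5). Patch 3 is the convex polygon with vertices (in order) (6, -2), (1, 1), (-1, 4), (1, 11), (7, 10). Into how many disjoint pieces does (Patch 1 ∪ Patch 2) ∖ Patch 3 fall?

2

(Patch 1 ∪ Patch 2) ∖ Patch 3 splits into 2 disjoint pieces (area 0.0879, area 45.7162).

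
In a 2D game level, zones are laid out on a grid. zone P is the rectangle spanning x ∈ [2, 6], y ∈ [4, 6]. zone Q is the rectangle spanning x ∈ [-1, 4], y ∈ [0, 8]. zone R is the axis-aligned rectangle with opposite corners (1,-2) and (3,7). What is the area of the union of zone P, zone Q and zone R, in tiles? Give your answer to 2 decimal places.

By inclusion–exclusion:
Individual areas: |zone P| = 8, |zone Q| = 40, |zone R| = 18.
|zone P∩zone Q|: x∈[2,4], y∈[4,6] → 2·2 = 4.
|zone P∩zone R|: x∈[2,3], y∈[4,6] → 1·2 = 2.
|zone Q∩zone R|: x∈[1,3], y∈[0,7] → 2·7 = 14.
|zone P∩zone Q∩zone R| = 2.
|zone P ∪ zone Q ∪ zone R| = 66 − 20 + 2 = 48.00.

48.00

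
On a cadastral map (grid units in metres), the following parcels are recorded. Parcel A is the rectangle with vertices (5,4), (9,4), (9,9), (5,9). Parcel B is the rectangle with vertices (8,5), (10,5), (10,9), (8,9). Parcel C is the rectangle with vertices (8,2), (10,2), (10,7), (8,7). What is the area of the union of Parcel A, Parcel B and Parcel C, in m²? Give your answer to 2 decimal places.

By inclusion–exclusion:
Individual areas: |Parcel A| = 20, |Parcel B| = 8, |Parcel C| = 10.
|Parcel A∩Parcel B|: x∈[8,9], y∈[5,9] → 1·4 = 4.
|Parcel A∩Parcel C|: x∈[8,9], y∈[4,7] → 1·3 = 3.
|Parcel B∩Parcel C|: x∈[8,10], y∈[5,7] → 2·2 = 4.
|Parcel A∩Parcel B∩Parcel C| = 2.
|Parcel A ∪ Parcel B ∪ Parcel C| = 38 − 11 + 2 = 29.00.

29.00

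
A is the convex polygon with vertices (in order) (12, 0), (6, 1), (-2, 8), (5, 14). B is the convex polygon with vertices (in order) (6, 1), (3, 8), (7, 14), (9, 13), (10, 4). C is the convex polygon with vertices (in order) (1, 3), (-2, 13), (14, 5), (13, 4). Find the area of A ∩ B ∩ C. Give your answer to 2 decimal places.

The intersection is the polygon with vertices (9.625,3.719), (5,3.333), (3,8), (4.25,9.875), (8,8), (10,4).
By the shoelace formula its area is 27.60.

27.60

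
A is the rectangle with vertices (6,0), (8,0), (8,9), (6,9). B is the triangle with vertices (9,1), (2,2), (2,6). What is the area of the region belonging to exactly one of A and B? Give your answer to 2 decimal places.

27.43

|A| = 18, |B| = 14, |A∩B| = 2.2857.
|A △ B| = |A| + |B| − 2·|A∩B| = 18 + 14 − 4.5714 = 27.43.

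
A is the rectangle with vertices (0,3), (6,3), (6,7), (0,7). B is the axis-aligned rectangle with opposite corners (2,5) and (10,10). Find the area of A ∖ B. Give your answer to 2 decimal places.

|A∩B|: x∈[2,6], y∈[5,7] → 4·2 = 8.
|A| = 24.
|A ∖ B| = |A| − |A∩B| = 24 − 8 = 16.00.

16.00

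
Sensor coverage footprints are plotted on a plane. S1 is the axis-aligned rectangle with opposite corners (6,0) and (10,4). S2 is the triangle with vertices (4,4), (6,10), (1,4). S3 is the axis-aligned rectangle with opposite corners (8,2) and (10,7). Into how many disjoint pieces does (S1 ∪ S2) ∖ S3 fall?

2

(S1 ∪ S2) ∖ S3 splits into 2 disjoint pieces (area 12, area 9).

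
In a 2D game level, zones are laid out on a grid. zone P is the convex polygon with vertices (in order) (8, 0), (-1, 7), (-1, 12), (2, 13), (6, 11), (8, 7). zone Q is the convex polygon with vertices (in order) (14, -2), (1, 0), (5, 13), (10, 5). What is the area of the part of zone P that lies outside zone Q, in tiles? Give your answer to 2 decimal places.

|zone P| = 72, |zone P∩zone Q| = 39.5741.
|zone P ∖ zone Q| = |zone P| − |zone P∩zone Q| = 72 − 39.5741 = 32.43.

32.43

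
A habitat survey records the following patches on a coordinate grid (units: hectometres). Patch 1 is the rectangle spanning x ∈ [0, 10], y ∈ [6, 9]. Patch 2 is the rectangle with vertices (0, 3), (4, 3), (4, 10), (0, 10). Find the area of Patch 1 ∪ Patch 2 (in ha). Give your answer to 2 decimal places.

46.00

By inclusion–exclusion:
Individual areas: |Patch 1| = 30, |Patch 2| = 28.
|Patch 1∩Patch 2|: x∈[0,4], y∈[6,9] → 4·3 = 12.
|Patch 1 ∪ Patch 2| = 58 − 12 = 46.00.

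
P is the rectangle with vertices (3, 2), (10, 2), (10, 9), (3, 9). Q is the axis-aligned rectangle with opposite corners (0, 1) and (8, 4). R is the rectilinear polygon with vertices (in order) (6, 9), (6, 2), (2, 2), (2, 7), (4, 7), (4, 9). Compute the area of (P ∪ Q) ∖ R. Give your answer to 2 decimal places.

|P ∪ Q| = 63.
|(P ∪ Q) ∩ R| = 21.
|(P ∪ Q) ∖ R| = 63 − 21 = 42.00.

42.00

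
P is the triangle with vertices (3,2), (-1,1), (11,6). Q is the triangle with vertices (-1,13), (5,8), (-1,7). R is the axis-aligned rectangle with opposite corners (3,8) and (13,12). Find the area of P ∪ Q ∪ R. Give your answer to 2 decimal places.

60.33

By inclusion–exclusion:
Individual areas: |P| = 4, |Q| = 18, |R| = 40.
|P∩Q| = 0.
|P∩R| = 0.
|Q∩R| = 1.6667.
|P∩Q∩R| = 0.
|P ∪ Q ∪ R| = 62 − 1.6667 + 0 = 60.33.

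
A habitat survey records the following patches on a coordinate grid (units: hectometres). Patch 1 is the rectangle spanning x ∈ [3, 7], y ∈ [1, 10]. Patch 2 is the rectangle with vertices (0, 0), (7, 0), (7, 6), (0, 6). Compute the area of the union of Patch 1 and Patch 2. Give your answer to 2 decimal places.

By inclusion–exclusion:
Individual areas: |Patch 1| = 36, |Patch 2| = 42.
|Patch 1∩Patch 2|: x∈[3,7], y∈[1,6] → 4·5 = 20.
|Patch 1 ∪ Patch 2| = 78 − 20 = 58.00.

58.00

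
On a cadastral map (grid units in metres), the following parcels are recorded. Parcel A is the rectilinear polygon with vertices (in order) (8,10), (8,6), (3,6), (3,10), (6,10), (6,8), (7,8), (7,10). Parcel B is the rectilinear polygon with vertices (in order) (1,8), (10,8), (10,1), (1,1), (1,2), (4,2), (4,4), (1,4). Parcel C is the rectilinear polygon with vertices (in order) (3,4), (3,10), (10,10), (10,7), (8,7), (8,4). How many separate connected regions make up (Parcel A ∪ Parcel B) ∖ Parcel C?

(Parcel A ∪ Parcel B) ∖ Parcel C splits into 2 disjoint pieces (area 27, area 8).

2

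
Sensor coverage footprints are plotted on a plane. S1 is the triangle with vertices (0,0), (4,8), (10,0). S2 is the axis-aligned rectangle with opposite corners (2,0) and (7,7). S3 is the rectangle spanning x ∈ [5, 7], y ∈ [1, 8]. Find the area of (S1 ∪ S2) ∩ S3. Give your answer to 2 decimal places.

The region (S1 ∪ S2) ∩ S3 is the polygon with vertices (7,7), (7,4), (7,1), (5,1), (5,7).
By the shoelace formula its area is 12.00.

12.00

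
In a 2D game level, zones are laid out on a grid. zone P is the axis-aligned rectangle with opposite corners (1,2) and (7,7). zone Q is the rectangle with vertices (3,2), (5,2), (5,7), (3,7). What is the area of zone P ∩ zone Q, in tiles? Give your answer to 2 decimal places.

|zone P∩zone Q|: x∈[3,5], y∈[2,7] → 2·5 = 10.

10.00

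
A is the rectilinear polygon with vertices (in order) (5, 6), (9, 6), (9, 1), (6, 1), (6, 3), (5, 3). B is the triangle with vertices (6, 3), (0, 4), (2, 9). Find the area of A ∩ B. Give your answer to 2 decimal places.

0.67

The intersection is the polygon with vertices (5,4.5), (6,3), (5,3.167).
By the shoelace formula its area is 0.67.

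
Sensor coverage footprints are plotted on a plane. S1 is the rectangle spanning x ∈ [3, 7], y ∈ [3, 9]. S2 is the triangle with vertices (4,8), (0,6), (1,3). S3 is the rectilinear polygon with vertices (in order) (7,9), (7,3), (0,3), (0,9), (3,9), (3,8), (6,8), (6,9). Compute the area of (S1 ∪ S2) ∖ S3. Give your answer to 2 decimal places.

3.00

|S1 ∪ S2| = 30.4167.
|(S1 ∪ S2) ∩ S3| = 27.4167.
|(S1 ∪ S2) ∖ S3| = 30.4167 − 27.4167 = 3.00.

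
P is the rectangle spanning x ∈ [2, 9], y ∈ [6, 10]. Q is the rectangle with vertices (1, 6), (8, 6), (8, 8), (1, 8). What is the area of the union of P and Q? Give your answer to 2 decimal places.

By inclusion–exclusion:
Individual areas: |P| = 28, |Q| = 14.
|P∩Q|: x∈[2,8], y∈[6,8] → 6·2 = 12.
|P ∪ Q| = 42 − 12 = 30.00.

30.00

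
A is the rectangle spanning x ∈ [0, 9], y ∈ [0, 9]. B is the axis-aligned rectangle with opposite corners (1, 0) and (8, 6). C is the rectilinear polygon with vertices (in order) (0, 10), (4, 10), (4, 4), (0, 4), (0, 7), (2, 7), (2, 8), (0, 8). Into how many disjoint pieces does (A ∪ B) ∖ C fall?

(A ∪ B) ∖ C splits into 2 disjoint pieces (area 61, area 2).

2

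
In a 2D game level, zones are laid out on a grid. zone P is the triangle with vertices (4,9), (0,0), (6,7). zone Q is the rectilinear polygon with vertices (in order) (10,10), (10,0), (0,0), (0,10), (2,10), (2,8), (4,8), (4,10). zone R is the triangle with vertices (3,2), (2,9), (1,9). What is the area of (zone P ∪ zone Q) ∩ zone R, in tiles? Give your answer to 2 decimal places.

The region (zone P ∪ zone Q) ∩ zone R is the polygon with vertices (2,8), (2.143,8), (3,2), (1,9), (2,9).
By the shoelace formula its area is 3.43.

3.43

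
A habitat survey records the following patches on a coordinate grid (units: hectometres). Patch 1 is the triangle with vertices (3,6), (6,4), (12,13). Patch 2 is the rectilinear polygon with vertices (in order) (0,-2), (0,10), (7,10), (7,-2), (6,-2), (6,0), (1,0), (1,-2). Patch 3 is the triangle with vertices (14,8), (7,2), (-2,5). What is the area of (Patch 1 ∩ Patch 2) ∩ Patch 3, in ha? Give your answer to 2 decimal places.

The region (Patch 1 ∩ Patch 2) ∩ Patch 3 is the polygon with vertices (3.073,5.951), (7,6.688), (7,5.5), (6,4).
By the shoelace formula its area is 5.50.

5.50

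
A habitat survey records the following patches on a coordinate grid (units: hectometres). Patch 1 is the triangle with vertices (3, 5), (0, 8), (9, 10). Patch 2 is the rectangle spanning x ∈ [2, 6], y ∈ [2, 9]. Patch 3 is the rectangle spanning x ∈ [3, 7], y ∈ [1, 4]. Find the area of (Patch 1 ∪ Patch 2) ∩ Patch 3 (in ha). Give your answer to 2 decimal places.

The region (Patch 1 ∪ Patch 2) ∩ Patch 3 is the polygon with vertices (6,2), (3,2), (3,4), (6,4).
By the shoelace formula its area is 6.00.

6.00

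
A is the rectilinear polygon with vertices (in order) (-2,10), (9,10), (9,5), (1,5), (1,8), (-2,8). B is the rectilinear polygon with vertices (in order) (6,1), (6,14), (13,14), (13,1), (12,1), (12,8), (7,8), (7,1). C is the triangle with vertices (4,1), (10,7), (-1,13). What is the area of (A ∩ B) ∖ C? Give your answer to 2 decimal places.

|A ∩ B| = 9.
|(A ∩ B) ∩ C| = 4.2803.
|(A ∩ B) ∖ C| = 9 − 4.2803 = 4.72.

4.72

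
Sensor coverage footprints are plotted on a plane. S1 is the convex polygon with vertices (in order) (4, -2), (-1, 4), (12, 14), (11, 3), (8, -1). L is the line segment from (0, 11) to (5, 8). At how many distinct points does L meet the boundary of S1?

1

The segment meets the boundary at (4.551,8.27).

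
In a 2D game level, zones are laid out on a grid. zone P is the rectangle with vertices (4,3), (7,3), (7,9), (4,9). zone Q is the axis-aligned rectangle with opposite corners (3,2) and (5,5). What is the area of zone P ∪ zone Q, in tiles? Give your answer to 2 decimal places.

22.00

By inclusion–exclusion:
Individual areas: |zone P| = 18, |zone Q| = 6.
|zone P∩zone Q|: x∈[4,5], y∈[3,5] → 1·2 = 2.
|zone P ∪ zone Q| = 24 − 2 = 22.00.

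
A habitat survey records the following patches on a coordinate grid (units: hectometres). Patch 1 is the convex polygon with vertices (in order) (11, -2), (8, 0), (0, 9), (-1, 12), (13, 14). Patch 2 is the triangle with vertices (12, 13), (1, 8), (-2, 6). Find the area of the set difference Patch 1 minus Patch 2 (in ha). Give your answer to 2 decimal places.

|Patch 1| = 126.5, |Patch 1∩Patch 2| = 2.7111.
|Patch 1 ∖ Patch 2| = |Patch 1| − |Patch 1∩Patch 2| = 126.5 − 2.7111 = 123.79.

123.79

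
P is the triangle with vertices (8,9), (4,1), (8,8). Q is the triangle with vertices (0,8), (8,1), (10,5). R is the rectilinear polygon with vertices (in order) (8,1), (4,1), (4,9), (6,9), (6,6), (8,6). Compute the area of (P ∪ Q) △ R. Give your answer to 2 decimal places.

22.43

|P ∪ Q| = 24.3111.
|(P ∪ Q) ∩ R| = 13.9409.
|(P ∪ Q) △ R| = 24.3111 + 26 − 27.8818 = 22.43.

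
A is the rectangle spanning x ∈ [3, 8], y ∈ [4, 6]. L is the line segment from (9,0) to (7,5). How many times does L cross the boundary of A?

The segment meets the boundary at (7.4,4).

1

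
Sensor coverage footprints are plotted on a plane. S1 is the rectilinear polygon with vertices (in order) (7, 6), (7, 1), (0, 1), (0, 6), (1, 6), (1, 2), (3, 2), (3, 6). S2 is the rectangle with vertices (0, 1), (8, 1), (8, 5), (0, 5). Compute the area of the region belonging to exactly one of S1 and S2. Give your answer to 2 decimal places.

15.00

|S1| = 27, |S2| = 32, |S1∩S2| = 22.
|S1 △ S2| = |S1| + |S2| − 2·|S1∩S2| = 27 + 32 − 44 = 15.00.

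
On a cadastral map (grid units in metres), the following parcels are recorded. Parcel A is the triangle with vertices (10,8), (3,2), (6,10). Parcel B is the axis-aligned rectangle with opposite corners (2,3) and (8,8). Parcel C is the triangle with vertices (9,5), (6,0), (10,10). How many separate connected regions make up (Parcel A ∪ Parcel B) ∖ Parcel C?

(Parcel A ∪ Parcel B) ∖ Parcel C splits into 3 disjoint pieces (area 35.5094, area 0.0333, area 0.1191).

3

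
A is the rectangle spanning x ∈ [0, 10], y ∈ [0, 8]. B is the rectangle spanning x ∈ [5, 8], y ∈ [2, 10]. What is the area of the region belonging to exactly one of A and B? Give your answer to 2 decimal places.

|A∩B|: x∈[5,8], y∈[2,8] → 3·6 = 18.
|A △ B| = |A| + |B| − 2·|A∩B| = 80 + 24 − 36 = 68.00.

68.00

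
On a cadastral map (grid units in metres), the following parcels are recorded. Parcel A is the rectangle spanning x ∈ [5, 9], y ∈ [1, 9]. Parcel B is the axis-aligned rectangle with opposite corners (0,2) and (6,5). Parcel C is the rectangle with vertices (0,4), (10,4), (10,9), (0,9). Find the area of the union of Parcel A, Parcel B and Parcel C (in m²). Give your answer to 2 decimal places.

By inclusion–exclusion:
Individual areas: |Parcel A| = 32, |Parcel B| = 18, |Parcel C| = 50.
|Parcel A∩Parcel B|: x∈[5,6], y∈[2,5] → 1·3 = 3.
|Parcel A∩Parcel C|: x∈[5,9], y∈[4,9] → 4·5 = 20.
|Parcel B∩Parcel C|: x∈[0,6], y∈[4,5] → 6·1 = 6.
|Parcel A∩Parcel B∩Parcel C| = 1.
|Parcel A ∪ Parcel B ∪ Parcel C| = 100 − 29 + 1 = 72.00.

72.00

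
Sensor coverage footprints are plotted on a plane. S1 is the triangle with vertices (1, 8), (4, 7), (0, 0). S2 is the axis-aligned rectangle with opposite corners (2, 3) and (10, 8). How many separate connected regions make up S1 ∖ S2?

S1 ∖ S2 is a single connected region.

1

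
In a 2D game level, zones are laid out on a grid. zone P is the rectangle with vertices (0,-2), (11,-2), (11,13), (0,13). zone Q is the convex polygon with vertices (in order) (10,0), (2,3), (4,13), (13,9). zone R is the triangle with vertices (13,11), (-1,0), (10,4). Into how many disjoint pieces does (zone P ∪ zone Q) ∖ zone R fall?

(zone P ∪ zone Q) ∖ zone R splits into 2 disjoint pieces (area 53.5982, area 86.9076).

2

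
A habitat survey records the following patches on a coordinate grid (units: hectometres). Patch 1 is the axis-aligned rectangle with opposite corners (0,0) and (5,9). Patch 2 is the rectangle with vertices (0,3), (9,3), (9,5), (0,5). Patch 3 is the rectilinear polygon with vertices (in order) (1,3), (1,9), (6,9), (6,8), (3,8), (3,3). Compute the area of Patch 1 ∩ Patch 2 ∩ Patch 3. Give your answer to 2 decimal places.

4.00

The intersection is the polygon with vertices (1,3), (1,5), (3,5), (3,3).
By the shoelace formula its area is 4.00.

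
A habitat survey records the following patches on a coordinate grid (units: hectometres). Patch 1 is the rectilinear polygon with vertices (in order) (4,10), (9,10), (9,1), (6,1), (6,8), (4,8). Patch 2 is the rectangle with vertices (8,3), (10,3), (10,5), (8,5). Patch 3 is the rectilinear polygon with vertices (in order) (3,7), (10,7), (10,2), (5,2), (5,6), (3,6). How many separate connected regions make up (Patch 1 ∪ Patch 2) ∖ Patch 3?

(Patch 1 ∪ Patch 2) ∖ Patch 3 splits into 2 disjoint pieces (area 13, area 3).

2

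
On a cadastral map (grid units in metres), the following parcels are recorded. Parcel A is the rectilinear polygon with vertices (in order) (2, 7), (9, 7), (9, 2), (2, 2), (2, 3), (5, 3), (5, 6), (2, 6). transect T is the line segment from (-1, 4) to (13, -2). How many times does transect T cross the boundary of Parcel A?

2

The segment meets the boundary at (3.667,2), (2,2.714).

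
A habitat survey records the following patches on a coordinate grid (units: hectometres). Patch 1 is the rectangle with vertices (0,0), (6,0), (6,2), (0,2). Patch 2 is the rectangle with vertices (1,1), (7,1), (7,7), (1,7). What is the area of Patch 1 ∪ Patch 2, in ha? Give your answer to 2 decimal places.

43.00

By inclusion–exclusion:
Individual areas: |Patch 1| = 12, |Patch 2| = 36.
|Patch 1∩Patch 2|: x∈[1,6], y∈[1,2] → 5·1 = 5.
|Patch 1 ∪ Patch 2| = 48 − 5 = 43.00.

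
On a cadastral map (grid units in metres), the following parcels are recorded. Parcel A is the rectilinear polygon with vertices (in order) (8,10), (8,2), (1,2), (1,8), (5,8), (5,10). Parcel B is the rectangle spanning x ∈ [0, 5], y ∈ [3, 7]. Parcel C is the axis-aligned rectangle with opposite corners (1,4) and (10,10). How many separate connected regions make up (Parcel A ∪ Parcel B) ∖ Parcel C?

1

(Parcel A ∪ Parcel B) ∖ Parcel C is a single connected region.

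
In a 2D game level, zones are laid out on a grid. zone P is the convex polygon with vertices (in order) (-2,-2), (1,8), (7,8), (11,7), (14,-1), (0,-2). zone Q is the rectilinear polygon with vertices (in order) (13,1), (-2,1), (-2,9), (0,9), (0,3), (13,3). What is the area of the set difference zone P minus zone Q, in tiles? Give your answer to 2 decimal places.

|zone P| = 121, |zone P∩zone Q| = 27.6833.
|zone P ∖ zone Q| = |zone P| − |zone P∩zone Q| = 121 − 27.6833 = 93.32.

93.32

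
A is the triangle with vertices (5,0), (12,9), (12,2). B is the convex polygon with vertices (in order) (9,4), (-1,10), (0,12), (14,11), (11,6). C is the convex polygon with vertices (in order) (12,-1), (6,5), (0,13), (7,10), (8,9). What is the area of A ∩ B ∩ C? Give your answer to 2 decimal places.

The intersection is the polygon with vertices (9,4), (8.394,4.364), (9.358,5.604), (9.714,4.714).
By the shoelace formula its area is 1.00.

1.00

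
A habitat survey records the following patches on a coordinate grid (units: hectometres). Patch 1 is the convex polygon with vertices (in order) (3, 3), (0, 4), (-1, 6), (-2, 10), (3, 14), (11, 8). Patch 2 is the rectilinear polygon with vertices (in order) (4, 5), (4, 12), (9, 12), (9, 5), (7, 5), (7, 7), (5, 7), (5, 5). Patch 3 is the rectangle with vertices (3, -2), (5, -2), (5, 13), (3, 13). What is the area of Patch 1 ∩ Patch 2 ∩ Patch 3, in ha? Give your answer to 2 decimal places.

The intersection is the polygon with vertices (5,5), (4,5), (4,12), (5,12), (5,7).
By the shoelace formula its area is 7.00.

7.00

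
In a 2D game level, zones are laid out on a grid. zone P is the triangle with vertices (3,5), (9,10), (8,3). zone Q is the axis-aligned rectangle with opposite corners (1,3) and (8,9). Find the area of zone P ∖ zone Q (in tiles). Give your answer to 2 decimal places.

3.10

|zone P| = 18.5, |zone P∩zone Q| = 15.4.
|zone P ∖ zone Q| = |zone P| − |zone P∩zone Q| = 18.5 − 15.4 = 3.10.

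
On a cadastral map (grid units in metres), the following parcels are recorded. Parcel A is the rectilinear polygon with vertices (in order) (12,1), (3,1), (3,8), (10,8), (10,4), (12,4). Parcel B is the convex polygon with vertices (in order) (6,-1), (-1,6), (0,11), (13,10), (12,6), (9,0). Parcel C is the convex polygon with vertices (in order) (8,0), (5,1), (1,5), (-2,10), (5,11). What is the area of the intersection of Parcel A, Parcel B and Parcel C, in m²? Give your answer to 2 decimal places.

24.41

The intersection is the polygon with vertices (3,8), (5.818,8), (7.727,1), (5,1), (3,3).
By the shoelace formula its area is 24.41.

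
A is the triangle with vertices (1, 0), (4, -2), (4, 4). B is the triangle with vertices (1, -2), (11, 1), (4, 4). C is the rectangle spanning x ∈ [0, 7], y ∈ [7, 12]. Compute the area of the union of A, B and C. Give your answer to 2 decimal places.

63.17

By inclusion–exclusion:
Individual areas: |A| = 9, |B| = 25.5, |C| = 35.
|A∩B| = 6.331.
|A∩C| = 0.
|B∩C| = 0.
|A∩B∩C| = 0.
|A ∪ B ∪ C| = 69.5 − 6.331 + 0 = 63.17.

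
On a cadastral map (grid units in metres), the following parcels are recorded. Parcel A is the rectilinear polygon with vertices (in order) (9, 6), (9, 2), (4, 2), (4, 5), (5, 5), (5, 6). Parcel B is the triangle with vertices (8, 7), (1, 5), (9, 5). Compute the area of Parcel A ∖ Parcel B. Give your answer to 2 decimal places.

15.25

|Parcel A| = 19, |Parcel A∩Parcel B| = 3.75.
|Parcel A ∖ Parcel B| = |Parcel A| − |Parcel A∩Parcel B| = 19 − 3.75 = 15.25.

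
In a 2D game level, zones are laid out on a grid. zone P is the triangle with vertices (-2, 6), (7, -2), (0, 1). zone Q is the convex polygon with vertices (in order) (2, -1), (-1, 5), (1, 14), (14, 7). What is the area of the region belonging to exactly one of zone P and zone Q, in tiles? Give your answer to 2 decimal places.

|zone P| = 14.5, |zone Q| = 113.5, |zone P∩zone Q| = 8.1338.
|zone P △ zone Q| = |zone P| + |zone Q| − 2·|zone P∩zone Q| = 14.5 + 113.5 − 16.2676 = 111.73.

111.73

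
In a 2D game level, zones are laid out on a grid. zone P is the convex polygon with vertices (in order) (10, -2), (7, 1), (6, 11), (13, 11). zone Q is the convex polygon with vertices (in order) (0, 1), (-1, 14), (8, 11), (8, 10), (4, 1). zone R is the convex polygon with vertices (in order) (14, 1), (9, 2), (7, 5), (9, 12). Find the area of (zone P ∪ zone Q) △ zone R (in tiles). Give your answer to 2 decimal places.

|zone P ∪ zone Q| = 132.7347.
|(zone P ∪ zone Q) ∩ zone R| = 27.6933.
|(zone P ∪ zone Q) △ zone R| = 132.7347 + 35 − 55.3867 = 112.35.

112.35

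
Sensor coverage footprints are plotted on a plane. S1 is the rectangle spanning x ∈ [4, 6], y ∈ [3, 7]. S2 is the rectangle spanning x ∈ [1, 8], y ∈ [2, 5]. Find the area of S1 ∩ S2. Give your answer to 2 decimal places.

|S1∩S2|: x∈[4,6], y∈[3,5] → 2·2 = 4.

4.00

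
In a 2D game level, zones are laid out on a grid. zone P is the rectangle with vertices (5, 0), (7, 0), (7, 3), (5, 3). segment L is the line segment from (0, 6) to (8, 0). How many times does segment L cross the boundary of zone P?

2

The segment meets the boundary at (7,0.75), (5,2.25).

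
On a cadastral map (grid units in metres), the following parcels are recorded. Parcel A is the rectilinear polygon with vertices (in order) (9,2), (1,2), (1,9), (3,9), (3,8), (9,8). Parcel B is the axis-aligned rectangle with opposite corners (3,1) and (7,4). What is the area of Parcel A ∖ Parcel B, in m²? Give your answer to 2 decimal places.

42.00

|Parcel A| = 50, |Parcel A∩Parcel B| = 8.
|Parcel A ∖ Parcel B| = |Parcel A| − |Parcel A∩Parcel B| = 50 − 8 = 42.00.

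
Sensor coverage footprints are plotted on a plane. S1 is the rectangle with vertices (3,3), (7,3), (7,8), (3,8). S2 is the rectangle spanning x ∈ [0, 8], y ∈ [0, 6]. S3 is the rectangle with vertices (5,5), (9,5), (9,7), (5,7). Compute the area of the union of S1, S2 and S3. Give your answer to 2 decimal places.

By inclusion–exclusion:
Individual areas: |S1| = 20, |S2| = 48, |S3| = 8.
|S1∩S2|: x∈[3,7], y∈[3,6] → 4·3 = 12.
|S1∩S3|: x∈[5,7], y∈[5,7] → 2·2 = 4.
|S2∩S3|: x∈[5,8], y∈[5,6] → 3·1 = 3.
|S1∩S2∩S3| = 2.
|S1 ∪ S2 ∪ S3| = 76 − 19 + 2 = 59.00.

59.00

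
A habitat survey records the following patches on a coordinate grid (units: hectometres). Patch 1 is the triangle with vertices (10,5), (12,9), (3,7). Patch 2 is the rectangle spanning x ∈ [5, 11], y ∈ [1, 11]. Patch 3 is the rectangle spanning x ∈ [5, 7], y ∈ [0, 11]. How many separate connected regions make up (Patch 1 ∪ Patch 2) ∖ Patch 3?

2

(Patch 1 ∪ Patch 2) ∖ Patch 3 splits into 2 disjoint pieces (area 40.8889, area 1.0159).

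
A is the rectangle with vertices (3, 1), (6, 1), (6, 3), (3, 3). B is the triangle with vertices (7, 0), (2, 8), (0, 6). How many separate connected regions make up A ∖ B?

2

A ∖ B splits into 2 disjoint pieces (area 0.6125, area 3.3333).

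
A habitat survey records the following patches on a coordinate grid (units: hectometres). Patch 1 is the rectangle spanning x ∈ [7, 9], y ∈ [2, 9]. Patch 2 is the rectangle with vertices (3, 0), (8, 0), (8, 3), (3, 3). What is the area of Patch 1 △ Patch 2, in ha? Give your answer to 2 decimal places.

|Patch 1∩Patch 2|: x∈[7,8], y∈[2,3] → 1·1 = 1.
|Patch 1 △ Patch 2| = |Patch 1| + |Patch 2| − 2·|Patch 1∩Patch 2| = 14 + 15 − 2 = 27.00.

27.00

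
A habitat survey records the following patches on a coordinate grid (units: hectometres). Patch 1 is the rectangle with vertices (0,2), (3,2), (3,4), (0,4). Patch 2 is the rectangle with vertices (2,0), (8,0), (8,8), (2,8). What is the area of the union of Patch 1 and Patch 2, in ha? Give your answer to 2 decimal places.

52.00

By inclusion–exclusion:
Individual areas: |Patch 1| = 6, |Patch 2| = 48.
|Patch 1∩Patch 2|: x∈[2,3], y∈[2,4] → 1·2 = 2.
|Patch 1 ∪ Patch 2| = 54 − 2 = 52.00.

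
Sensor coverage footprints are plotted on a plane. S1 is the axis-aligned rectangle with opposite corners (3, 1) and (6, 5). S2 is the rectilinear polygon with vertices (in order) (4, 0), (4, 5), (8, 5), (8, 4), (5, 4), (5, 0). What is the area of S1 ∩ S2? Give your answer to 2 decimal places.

The intersection is the polygon with vertices (6,4), (5,4), (5,1), (4,1), (4,5), (6,5).
By the shoelace formula its area is 5.00.

5.00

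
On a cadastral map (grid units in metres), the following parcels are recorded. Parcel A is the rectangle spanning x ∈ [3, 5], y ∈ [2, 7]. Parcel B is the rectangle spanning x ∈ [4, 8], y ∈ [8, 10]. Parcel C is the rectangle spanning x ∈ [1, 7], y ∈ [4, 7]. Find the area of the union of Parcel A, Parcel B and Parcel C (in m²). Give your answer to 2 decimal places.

By inclusion–exclusion:
Individual areas: |Parcel A| = 10, |Parcel B| = 8, |Parcel C| = 18.
|Parcel A∩Parcel B| = 0 (no overlap).
|Parcel A∩Parcel C|: x∈[3,5], y∈[4,7] → 2·3 = 6.
|Parcel B∩Parcel C| = 0 (no overlap).
|Parcel A∩Parcel B∩Parcel C| = 0.
|Parcel A ∪ Parcel B ∪ Parcel C| = 36 − 6 + 0 = 30.00.

30.00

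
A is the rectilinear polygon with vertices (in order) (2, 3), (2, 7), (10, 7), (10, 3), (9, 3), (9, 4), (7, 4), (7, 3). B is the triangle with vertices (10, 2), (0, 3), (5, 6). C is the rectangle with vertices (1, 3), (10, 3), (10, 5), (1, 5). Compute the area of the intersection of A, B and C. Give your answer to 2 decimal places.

The intersection is the polygon with vertices (3.333,5), (6.25,5), (7.5,4), (7,4), (7,3), (2,3), (2,4.2).
By the shoelace formula its area is 9.34.

9.34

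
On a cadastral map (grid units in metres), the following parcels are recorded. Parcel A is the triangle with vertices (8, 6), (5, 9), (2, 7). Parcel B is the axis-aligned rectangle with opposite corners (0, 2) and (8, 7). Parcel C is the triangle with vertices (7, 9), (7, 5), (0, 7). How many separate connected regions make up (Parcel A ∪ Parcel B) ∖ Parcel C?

(Parcel A ∪ Parcel B) ∖ Parcel C splits into 2 disjoint pieces (area 0.5556, area 33).

2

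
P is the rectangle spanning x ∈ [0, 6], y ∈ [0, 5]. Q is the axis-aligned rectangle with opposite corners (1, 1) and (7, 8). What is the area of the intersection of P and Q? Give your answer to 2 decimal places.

20.00

|P∩Q|: x∈[1,6], y∈[1,5] → 5·4 = 20.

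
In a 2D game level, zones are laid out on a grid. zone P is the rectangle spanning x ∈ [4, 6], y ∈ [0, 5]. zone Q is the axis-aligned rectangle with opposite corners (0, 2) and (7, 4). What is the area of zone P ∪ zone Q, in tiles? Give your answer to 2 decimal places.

20.00

By inclusion–exclusion:
Individual areas: |zone P| = 10, |zone Q| = 14.
|zone P∩zone Q|: x∈[4,6], y∈[2,4] → 2·2 = 4.
|zone P ∪ zone Q| = 24 − 4 = 20.00.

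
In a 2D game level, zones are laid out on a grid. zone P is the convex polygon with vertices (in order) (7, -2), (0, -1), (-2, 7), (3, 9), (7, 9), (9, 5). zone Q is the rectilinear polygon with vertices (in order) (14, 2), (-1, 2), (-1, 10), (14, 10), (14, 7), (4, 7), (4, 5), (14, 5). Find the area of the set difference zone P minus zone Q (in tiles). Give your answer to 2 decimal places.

|zone P| = 91.5, |zone P∩zone Q| = 52.3893.
|zone P ∖ zone Q| = |zone P| − |zone P∩zone Q| = 91.5 − 52.3893 = 39.11.

39.11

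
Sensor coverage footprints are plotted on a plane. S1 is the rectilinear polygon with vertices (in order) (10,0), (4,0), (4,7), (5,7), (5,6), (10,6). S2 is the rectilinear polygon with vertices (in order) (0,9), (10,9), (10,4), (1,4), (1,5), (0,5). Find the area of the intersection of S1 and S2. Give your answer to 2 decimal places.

13.00

The intersection is the polygon with vertices (4,7), (5,7), (5,6), (10,6), (10,4), (4,4).
By the shoelace formula its area is 13.00.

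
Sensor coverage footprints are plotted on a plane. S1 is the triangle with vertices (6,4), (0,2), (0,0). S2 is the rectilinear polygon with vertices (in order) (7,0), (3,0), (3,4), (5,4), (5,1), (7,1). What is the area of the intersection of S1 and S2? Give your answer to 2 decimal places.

1.33

The intersection is the polygon with vertices (5,3.667), (5,3.333), (3,2), (3,3).
By the shoelace formula its area is 1.33.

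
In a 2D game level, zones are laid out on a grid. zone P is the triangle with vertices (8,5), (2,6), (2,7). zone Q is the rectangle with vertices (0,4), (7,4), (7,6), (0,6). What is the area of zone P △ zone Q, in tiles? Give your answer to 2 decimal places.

|zone P| = 3, |zone Q| = 14, |zone P∩zone Q| = 1.4167.
|zone P △ zone Q| = |zone P| + |zone Q| − 2·|zone P∩zone Q| = 3 + 14 − 2.8333 = 14.17.

14.17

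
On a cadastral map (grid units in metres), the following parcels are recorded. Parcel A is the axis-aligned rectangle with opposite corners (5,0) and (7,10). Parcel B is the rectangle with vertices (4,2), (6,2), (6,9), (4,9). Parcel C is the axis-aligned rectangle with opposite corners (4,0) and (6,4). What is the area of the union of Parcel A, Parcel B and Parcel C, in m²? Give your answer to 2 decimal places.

29.00

By inclusion–exclusion:
Individual areas: |Parcel A| = 20, |Parcel B| = 14, |Parcel C| = 8.
|Parcel A∩Parcel B|: x∈[5,6], y∈[2,9] → 1·7 = 7.
|Parcel A∩Parcel C|: x∈[5,6], y∈[0,4] → 1·4 = 4.
|Parcel B∩Parcel C|: x∈[4,6], y∈[2,4] → 2·2 = 4.
|Parcel A∩Parcel B∩Parcel C| = 2.
|Parcel A ∪ Parcel B ∪ Parcel C| = 42 − 15 + 2 = 29.00.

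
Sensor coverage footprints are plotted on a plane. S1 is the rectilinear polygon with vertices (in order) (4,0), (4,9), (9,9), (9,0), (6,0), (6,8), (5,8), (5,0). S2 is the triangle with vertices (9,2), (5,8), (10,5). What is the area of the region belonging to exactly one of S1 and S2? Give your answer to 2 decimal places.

|S1| = 37, |S2| = 9, |S1∩S2| = 6.75.
|S1 △ S2| = |S1| + |S2| − 2·|S1∩S2| = 37 + 9 − 13.5 = 32.50.

32.50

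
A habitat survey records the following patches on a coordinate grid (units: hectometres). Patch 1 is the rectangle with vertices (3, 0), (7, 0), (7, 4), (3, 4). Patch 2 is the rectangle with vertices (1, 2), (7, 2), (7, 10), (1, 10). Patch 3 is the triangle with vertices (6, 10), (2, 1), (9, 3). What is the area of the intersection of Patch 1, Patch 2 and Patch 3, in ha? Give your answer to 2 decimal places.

The intersection is the polygon with vertices (3,2), (3,3.25), (3.333,4), (7,4), (7,2.429), (5.5,2).
By the shoelace formula its area is 7.55.

7.55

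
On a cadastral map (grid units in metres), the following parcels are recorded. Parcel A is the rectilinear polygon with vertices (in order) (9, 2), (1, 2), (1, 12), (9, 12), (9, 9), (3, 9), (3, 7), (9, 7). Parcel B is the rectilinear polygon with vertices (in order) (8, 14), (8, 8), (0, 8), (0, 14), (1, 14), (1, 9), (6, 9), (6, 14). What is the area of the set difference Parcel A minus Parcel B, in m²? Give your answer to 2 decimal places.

|Parcel A| = 68, |Parcel A∩Parcel B| = 8.
|Parcel A ∖ Parcel B| = |Parcel A| − |Parcel A∩Parcel B| = 68 − 8 = 60.00.

60.00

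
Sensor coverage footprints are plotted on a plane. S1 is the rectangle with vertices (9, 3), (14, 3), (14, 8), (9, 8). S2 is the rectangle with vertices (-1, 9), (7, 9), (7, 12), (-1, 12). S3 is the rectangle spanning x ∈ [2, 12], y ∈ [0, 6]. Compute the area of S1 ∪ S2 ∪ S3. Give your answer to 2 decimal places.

By inclusion–exclusion:
Individual areas: |S1| = 25, |S2| = 24, |S3| = 60.
|S1∩S2| = 0 (no overlap).
|S1∩S3|: x∈[9,12], y∈[3,6] → 3·3 = 9.
|S2∩S3| = 0 (no overlap).
|S1∩S2∩S3| = 0.
|S1 ∪ S2 ∪ S3| = 109 − 9 + 0 = 100.00.

100.00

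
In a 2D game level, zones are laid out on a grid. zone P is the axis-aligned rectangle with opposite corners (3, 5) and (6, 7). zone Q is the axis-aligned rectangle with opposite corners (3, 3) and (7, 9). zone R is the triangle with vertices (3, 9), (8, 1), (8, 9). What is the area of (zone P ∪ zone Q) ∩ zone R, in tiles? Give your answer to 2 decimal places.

The region (zone P ∪ zone Q) ∩ zone R is the polygon with vertices (7,9), (7,3), (6.75,3), (3,9).
By the shoelace formula its area is 12.75.

12.75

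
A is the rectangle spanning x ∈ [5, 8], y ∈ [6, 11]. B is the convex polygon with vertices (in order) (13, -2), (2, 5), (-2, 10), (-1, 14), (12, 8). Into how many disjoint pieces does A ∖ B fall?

A ∖ B is a single connected region.

1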